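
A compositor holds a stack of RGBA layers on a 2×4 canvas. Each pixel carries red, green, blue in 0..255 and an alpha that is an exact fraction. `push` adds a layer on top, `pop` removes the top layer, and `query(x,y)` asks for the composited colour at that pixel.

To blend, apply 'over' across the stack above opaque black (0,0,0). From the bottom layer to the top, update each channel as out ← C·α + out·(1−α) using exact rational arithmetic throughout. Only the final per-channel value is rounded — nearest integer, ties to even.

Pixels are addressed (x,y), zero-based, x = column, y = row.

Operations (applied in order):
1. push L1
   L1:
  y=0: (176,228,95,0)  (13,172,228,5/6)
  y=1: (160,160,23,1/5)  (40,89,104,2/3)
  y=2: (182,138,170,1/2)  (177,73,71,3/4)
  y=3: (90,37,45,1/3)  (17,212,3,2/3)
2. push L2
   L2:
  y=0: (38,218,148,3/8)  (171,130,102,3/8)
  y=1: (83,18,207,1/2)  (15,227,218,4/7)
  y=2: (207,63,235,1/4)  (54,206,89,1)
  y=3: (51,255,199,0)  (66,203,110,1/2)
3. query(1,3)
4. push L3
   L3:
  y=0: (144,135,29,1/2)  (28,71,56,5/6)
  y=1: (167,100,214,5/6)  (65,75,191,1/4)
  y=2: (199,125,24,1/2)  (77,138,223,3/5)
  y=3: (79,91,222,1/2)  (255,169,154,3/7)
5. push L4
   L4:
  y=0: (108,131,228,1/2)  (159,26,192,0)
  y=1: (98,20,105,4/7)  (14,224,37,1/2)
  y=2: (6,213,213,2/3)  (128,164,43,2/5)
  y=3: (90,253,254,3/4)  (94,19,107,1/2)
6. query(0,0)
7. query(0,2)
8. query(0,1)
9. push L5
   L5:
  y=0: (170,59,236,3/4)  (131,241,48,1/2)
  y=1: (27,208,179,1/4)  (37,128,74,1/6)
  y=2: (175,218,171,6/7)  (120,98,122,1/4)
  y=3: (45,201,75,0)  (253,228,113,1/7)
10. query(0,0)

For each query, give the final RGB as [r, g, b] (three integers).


(1,3) stack=L1,L2; from [0,0,0]:
L1 α=2/3: [34/3, 424/3, 2]
L2 α=1/2: [116/3, 1033/6, 56]
→ [39, 172, 56]

query (0,0) [L1,L2,L3,L4] — begin 0,0,0
L1 α=0: [0, 0, 0]
L2 α=3/8: [57/4, 327/4, 111/2]
L3 α=1/2: [633/8, 867/8, 169/4]
L4 α=1/2: [1497/16, 1915/16, 1081/8]
rounded: [94, 120, 135]

at x=0,y=2 over L1,L2,L3,L4:
+L1 (α=1/2) → [91, 69, 85]
+L2 (α=1/4) → [120, 135/2, 245/2]
+L3 (α=1/2) → [319/2, 385/4, 293/4]
+L4 (α=2/3) → [343/6, 2089/12, 1997/12]
= [57, 174, 166]

(0,1) stack=L1,L2,L3,L4; from [0,0,0]:
+L1 (α=1/5) → [32, 32, 23/5]
+L2 (α=1/2) → [115/2, 25, 529/5]
+L3 (α=5/6) → [595/4, 175/2, 5879/30]
+L4 (α=4/7) → [479/4, 685/14, 10079/70]
rounded: [120, 49, 144]

(0,0) stack=L1,L2,L3,L4,L5; from [0,0,0]:
after L1 α=0: [0, 0, 0]
after L2 α=3/8: [57/4, 327/4, 111/2]
after L3 α=1/2: [633/8, 867/8, 169/4]
after L4 α=1/2: [1497/16, 1915/16, 1081/8]
after L5 α=3/4: [9657/64, 4747/64, 6745/32]
rounded: [151, 74, 211]


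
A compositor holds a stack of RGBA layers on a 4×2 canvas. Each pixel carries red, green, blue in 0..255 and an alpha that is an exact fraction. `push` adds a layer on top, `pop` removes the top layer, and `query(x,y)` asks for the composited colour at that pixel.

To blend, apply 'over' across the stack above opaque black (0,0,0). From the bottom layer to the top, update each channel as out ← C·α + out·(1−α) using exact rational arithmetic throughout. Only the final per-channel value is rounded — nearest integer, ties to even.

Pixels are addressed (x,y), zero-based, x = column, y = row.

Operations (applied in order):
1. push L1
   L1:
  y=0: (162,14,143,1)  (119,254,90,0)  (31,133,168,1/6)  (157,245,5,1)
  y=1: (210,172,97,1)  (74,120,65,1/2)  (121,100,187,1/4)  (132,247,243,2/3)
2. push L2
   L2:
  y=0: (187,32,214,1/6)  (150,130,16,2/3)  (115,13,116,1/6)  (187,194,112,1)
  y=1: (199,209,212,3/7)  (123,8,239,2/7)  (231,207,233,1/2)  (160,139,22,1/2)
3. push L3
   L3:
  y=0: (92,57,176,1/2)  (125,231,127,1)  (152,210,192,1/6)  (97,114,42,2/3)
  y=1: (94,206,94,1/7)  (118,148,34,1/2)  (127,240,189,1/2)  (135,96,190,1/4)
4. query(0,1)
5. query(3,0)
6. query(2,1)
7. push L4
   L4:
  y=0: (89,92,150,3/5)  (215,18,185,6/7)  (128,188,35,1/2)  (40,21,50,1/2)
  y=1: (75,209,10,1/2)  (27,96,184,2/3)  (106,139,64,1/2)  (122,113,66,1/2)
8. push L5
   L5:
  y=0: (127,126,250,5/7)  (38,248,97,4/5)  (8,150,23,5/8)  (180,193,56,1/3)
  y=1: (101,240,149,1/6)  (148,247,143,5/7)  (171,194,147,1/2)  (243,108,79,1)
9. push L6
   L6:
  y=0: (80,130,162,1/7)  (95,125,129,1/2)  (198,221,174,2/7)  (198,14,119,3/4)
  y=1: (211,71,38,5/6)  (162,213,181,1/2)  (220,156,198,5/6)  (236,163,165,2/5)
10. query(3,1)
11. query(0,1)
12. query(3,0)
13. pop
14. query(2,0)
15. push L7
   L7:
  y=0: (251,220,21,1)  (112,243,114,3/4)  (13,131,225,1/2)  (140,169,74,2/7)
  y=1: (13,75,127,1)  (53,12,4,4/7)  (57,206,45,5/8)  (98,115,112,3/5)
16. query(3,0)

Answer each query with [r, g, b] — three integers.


at x=0,y=1 over L1,L2,L3:
L1 α=1: [210, 172, 97]
L2 α=3/7: [1437/7, 1315/7, 1024/7]
L3 α=1/7: [9280/49, 9332/49, 6802/49]
= [189, 190, 139]

(3,0) stack=L1,L2,L3; from [0,0,0]:
L1 α=1: [157, 245, 5]
L2 α=1: [187, 194, 112]
L3 α=2/3: [127, 422/3, 196/3]
→ [127, 141, 65]

query (2,1) [L1,L2,L3] — begin 0,0,0
after L1 α=1/4: [121/4, 25, 187/4]
after L2 α=1/2: [1045/8, 116, 1119/8]
after L3 α=1/2: [2061/16, 178, 2631/16]
rounded: [129, 178, 164]

query (3,1) [L1,L2,L3,L4,L5,L6] — begin 0,0,0
L1 α=2/3: [88, 494/3, 162]
L2 α=1/2: [124, 911/6, 92]
L3 α=1/4: [507/4, 1103/8, 233/2]
L4 α=1/2: [995/8, 2007/16, 365/4]
L5 α=1: [243, 108, 79]
L6 α=2/5: [1201/5, 130, 567/5]
= [240, 130, 113]

at x=0,y=1 over L1,L2,L3,L4,L5,L6:
+L1 (α=1) → [210, 172, 97]
+L2 (α=3/7) → [1437/7, 1315/7, 1024/7]
+L3 (α=1/7) → [9280/49, 9332/49, 6802/49]
+L4 (α=1/2) → [12955/98, 19573/98, 3646/49]
+L5 (α=1/6) → [24891/196, 121385/588, 25531/294]
+L6 (α=5/6) → [231671/1176, 330125/3528, 81391/1764]
= [197, 94, 46]

at x=3,y=0 over L1,L2,L3,L4,L5,L6:
after L1 α=1: [157, 245, 5]
after L2 α=1: [187, 194, 112]
after L3 α=2/3: [127, 422/3, 196/3]
after L4 α=1/2: [167/2, 485/6, 173/3]
after L5 α=1/3: [347/3, 1064/9, 514/9]
after L6 α=3/4: [2129/12, 721/18, 3727/36]
= [177, 40, 104]

query (2,0) [L1,L2,L3,L4,L5] — begin 0,0,0
L1 α=1/6: [31/6, 133/6, 28]
L2 α=1/6: [845/36, 743/36, 128/3]
L3 α=1/6: [9697/216, 11275/216, 608/9]
L4 α=1/2: [37345/432, 51883/432, 923/18]
L5 α=5/8: [43105/1152, 159883/1152, 1613/48]
rounded: [37, 139, 34]

(3,0) stack=L1,L2,L3,L4,L5,L7; from [0,0,0]:
after L1 α=1: [157, 245, 5]
after L2 α=1: [187, 194, 112]
after L3 α=2/3: [127, 422/3, 196/3]
after L4 α=1/2: [167/2, 485/6, 173/3]
after L5 α=1/3: [347/3, 1064/9, 514/9]
after L7 α=2/7: [2575/21, 8362/63, 3902/63]
rounded: [123, 133, 62]


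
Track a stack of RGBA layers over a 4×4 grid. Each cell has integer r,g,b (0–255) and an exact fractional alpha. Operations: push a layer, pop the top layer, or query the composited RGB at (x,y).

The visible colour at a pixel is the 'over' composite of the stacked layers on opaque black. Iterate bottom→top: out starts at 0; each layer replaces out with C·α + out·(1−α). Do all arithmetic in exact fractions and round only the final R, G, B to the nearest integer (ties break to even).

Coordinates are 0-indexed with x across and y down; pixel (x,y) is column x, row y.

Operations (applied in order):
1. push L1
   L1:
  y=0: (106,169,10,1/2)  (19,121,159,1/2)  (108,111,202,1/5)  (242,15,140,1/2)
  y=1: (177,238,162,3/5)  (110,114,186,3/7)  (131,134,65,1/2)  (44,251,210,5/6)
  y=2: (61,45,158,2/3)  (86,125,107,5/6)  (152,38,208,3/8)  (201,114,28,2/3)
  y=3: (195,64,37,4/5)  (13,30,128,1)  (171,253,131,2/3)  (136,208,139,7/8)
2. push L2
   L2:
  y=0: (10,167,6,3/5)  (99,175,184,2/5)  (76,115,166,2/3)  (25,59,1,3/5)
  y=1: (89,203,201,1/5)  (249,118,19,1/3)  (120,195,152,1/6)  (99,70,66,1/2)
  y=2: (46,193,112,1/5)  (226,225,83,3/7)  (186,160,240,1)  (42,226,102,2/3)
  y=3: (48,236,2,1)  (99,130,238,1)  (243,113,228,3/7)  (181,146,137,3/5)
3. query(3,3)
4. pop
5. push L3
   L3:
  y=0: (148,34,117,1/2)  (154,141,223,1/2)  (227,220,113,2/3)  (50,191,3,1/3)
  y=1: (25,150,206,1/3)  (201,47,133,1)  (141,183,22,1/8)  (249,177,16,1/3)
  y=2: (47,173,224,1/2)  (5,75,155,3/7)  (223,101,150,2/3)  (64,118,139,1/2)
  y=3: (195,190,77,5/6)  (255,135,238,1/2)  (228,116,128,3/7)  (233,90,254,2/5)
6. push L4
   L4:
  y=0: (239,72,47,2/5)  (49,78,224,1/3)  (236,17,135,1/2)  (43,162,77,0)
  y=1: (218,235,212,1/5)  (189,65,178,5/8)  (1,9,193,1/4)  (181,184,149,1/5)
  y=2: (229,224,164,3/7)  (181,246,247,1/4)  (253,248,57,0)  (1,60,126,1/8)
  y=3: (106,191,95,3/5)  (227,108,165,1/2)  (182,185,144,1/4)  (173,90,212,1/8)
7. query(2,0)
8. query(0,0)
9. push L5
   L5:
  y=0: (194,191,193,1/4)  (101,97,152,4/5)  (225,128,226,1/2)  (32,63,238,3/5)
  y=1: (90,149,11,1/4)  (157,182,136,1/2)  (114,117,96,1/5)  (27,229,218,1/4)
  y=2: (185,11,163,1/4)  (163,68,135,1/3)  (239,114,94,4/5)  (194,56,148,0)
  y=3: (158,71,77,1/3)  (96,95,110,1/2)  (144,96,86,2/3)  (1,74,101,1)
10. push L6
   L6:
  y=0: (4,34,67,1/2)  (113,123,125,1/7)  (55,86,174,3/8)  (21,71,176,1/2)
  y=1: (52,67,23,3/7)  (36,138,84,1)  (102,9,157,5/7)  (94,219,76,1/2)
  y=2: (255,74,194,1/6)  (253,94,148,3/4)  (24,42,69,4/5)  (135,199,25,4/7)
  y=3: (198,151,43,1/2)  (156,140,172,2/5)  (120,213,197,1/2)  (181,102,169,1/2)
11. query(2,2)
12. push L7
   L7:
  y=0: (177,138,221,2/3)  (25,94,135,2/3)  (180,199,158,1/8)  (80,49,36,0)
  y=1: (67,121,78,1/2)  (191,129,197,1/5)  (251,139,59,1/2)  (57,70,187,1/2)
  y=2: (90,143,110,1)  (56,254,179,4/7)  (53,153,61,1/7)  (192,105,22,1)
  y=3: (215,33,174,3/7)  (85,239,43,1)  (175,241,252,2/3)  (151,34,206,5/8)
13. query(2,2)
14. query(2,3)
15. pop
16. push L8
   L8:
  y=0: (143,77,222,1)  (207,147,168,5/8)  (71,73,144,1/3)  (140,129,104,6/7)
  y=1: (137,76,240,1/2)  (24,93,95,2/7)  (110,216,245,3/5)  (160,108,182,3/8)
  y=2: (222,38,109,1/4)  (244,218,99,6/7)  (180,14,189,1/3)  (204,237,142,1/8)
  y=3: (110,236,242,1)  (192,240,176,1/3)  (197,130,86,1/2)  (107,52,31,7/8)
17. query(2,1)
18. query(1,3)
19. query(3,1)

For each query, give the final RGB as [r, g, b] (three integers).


(3,3) stack=L1,L2; from [0,0,0]:
after L1 α=7/8: [119, 182, 973/8]
after L2 α=3/5: [781/5, 802/5, 2617/20]
= [156, 160, 131]

(2,0) stack=L1,L3,L4; from [0,0,0]:
L1 α=1/5: [108/5, 111/5, 202/5]
L3 α=2/3: [2378/15, 2311/15, 444/5]
L4 α=1/2: [2959/15, 1283/15, 1119/10]
rounded: [197, 86, 112]

(0,0) stack=L1,L3,L4; from [0,0,0]:
+L1 (α=1/2) → [53, 169/2, 5]
+L3 (α=1/2) → [201/2, 237/4, 61]
+L4 (α=2/5) → [1559/10, 1287/20, 277/5]
→ [156, 64, 55]

at x=2,y=2 over L1,L3,L4,L5,L6:
after L1 α=3/8: [57, 57/4, 78]
after L3 α=2/3: [503/3, 865/12, 126]
after L4 α=0: [503/3, 865/12, 126]
after L5 α=4/5: [3371/15, 6337/60, 502/5]
after L6 α=4/5: [4811/75, 16417/300, 1882/25]
= [64, 55, 75]

at x=2,y=2 over L1,L3,L4,L5,L6,L7:
after L1 α=3/8: [57, 57/4, 78]
after L3 α=2/3: [503/3, 865/12, 126]
after L4 α=0: [503/3, 865/12, 126]
after L5 α=4/5: [3371/15, 6337/60, 502/5]
after L6 α=4/5: [4811/75, 16417/300, 1882/25]
after L7 α=1/7: [10947/175, 24067/350, 1831/25]
rounded: [63, 69, 73]

at x=2,y=3 over L1,L3,L4,L5,L6,L7:
+L1 (α=2/3) → [114, 506/3, 262/3]
+L3 (α=3/7) → [1140/7, 3068/21, 2200/21]
+L4 (α=1/4) → [2347/14, 4363/28, 802/7]
+L5 (α=2/3) → [6379/42, 9739/84, 2006/21]
+L6 (α=1/2) → [11419/84, 27631/168, 6143/42]
+L7 (α=2/3) → [40819/252, 108607/504, 27311/126]
rounded: [162, 215, 217]

at x=2,y=1 over L1,L3,L4,L5,L6,L8:
L1 α=1/2: [131/2, 67, 65/2]
L3 α=1/8: [1199/16, 163/2, 499/16]
L4 α=1/4: [3613/64, 507/8, 4585/64]
L5 α=1/5: [5437/80, 741/10, 6121/80]
L6 α=5/7: [3691/40, 138/5, 37521/280]
L8 α=3/5: [10291/100, 3516/25, 140421/700]
rounded: [103, 141, 201]

query (1,3) [L1,L3,L4,L5,L6,L8] — begin 0,0,0
after L1 α=1: [13, 30, 128]
after L3 α=1/2: [134, 165/2, 183]
after L4 α=1/2: [361/2, 381/4, 174]
after L5 α=1/2: [553/4, 761/8, 142]
after L6 α=2/5: [2907/20, 4523/40, 154]
after L8 α=1/3: [1609/10, 9323/60, 484/3]
rounded: [161, 155, 161]

(3,1) stack=L1,L3,L4,L5,L6,L8; from [0,0,0]:
+L1 (α=5/6) → [110/3, 1255/6, 175]
+L3 (α=1/3) → [967/9, 1786/9, 122]
+L4 (α=1/5) → [5497/45, 1760/9, 637/5]
+L5 (α=1/4) → [2951/30, 2447/12, 3001/20]
+L6 (α=1/2) → [5771/60, 5075/24, 4521/40]
+L8 (α=3/8) → [11531/96, 33151/192, 8889/64]
→ [120, 173, 139]


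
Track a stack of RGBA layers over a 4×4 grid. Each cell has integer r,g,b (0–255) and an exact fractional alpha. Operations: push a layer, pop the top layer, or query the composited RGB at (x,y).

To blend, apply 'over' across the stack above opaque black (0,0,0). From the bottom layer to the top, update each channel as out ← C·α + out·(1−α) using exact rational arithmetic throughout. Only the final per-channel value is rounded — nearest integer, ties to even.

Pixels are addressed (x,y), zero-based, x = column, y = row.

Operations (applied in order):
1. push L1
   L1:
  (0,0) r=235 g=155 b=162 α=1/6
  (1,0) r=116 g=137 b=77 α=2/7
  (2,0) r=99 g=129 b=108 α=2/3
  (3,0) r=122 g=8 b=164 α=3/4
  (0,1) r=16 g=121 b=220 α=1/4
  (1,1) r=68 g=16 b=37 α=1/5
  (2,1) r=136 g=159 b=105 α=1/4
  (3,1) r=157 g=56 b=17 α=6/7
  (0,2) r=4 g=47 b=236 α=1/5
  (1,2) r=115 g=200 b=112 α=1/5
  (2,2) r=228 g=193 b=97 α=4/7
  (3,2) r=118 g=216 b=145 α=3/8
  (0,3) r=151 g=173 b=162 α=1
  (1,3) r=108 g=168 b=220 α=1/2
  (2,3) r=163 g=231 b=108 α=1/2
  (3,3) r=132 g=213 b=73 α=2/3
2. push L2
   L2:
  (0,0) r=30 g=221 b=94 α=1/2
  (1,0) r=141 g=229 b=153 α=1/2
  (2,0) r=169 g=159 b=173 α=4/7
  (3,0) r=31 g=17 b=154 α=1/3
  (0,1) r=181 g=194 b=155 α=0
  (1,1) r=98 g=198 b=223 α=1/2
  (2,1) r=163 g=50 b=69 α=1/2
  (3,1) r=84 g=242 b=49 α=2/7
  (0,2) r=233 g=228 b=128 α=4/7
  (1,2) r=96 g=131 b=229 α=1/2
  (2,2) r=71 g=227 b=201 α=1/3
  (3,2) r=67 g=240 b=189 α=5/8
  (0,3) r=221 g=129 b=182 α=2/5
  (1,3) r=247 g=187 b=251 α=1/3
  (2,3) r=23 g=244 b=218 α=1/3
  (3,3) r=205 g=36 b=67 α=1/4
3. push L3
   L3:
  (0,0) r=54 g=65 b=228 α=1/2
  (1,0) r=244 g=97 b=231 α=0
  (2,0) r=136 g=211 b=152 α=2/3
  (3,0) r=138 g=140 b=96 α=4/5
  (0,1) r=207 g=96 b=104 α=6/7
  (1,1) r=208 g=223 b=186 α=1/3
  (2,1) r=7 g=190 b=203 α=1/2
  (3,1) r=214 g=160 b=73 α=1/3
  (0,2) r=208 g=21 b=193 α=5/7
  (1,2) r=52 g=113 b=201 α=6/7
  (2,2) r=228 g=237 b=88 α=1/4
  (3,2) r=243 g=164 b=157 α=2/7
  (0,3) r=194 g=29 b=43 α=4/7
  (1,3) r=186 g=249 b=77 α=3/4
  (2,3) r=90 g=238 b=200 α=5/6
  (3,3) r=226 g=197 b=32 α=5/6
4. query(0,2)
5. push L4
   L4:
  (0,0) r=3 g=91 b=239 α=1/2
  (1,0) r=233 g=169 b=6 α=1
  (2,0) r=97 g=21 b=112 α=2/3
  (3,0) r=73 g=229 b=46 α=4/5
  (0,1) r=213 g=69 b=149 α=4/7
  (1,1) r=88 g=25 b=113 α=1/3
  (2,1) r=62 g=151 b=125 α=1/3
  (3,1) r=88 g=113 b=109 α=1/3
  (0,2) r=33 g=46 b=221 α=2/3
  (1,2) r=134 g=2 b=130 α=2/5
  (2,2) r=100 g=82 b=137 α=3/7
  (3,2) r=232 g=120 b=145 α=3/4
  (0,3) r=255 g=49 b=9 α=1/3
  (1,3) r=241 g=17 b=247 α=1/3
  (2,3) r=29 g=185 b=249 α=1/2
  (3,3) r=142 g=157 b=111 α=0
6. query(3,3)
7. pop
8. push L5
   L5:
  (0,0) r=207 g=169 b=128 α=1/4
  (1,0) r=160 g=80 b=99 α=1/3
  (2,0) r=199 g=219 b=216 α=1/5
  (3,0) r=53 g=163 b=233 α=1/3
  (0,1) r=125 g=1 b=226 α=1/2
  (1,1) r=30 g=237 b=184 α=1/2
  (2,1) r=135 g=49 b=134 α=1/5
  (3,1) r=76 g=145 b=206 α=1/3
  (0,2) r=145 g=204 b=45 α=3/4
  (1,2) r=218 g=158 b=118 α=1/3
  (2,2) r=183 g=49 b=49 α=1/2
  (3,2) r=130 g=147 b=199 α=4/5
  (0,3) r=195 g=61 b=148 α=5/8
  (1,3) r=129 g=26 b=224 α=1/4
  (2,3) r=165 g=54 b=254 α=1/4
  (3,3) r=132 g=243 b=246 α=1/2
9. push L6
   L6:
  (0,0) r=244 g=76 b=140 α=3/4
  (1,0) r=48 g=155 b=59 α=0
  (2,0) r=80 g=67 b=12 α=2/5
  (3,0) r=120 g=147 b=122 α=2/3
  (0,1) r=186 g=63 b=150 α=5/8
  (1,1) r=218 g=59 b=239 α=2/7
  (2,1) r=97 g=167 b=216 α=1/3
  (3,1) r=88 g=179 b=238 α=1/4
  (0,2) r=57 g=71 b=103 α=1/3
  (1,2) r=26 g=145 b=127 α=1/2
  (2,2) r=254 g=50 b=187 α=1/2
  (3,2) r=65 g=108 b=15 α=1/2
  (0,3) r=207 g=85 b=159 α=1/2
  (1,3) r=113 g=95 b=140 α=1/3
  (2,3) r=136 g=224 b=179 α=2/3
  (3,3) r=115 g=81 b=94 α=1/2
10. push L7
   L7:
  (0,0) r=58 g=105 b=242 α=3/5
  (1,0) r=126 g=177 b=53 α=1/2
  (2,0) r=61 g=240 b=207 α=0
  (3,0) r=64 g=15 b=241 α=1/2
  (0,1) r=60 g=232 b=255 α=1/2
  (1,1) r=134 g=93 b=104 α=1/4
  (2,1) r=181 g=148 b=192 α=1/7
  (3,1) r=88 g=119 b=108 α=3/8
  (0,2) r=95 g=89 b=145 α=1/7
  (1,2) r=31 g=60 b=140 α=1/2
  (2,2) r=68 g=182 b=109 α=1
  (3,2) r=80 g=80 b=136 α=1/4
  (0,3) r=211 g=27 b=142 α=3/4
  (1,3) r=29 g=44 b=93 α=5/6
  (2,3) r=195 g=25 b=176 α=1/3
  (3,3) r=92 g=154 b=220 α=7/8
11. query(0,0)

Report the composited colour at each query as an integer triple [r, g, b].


query (0,2) [L1,L2,L3] — begin 0,0,0
L1 α=1/5: [4/5, 47/5, 236/5]
L2 α=4/7: [4672/35, 4701/35, 3268/35]
L3 α=5/7: [45744/245, 13077/245, 40311/245]
= [187, 53, 165]

(3,3) stack=L1,L2,L3,L4; from [0,0,0]:
after L1 α=2/3: [88, 142, 146/3]
after L2 α=1/4: [469/4, 231/2, 213/4]
after L3 α=5/6: [1663/8, 2201/12, 853/24]
after L4 α=0: [1663/8, 2201/12, 853/24]
= [208, 183, 36]

query (0,0) [L1,L2,L3,L5,L6,L7] — begin 0,0,0
L1 α=1/6: [235/6, 155/6, 27]
L2 α=1/2: [415/12, 1481/12, 121/2]
L3 α=1/2: [1063/24, 2261/24, 577/4]
L5 α=1/4: [2719/32, 3613/32, 2243/16]
L6 α=3/4: [26143/128, 10909/128, 8963/64]
L7 α=3/5: [37279/320, 31069/320, 6439/32]
→ [116, 97, 201]


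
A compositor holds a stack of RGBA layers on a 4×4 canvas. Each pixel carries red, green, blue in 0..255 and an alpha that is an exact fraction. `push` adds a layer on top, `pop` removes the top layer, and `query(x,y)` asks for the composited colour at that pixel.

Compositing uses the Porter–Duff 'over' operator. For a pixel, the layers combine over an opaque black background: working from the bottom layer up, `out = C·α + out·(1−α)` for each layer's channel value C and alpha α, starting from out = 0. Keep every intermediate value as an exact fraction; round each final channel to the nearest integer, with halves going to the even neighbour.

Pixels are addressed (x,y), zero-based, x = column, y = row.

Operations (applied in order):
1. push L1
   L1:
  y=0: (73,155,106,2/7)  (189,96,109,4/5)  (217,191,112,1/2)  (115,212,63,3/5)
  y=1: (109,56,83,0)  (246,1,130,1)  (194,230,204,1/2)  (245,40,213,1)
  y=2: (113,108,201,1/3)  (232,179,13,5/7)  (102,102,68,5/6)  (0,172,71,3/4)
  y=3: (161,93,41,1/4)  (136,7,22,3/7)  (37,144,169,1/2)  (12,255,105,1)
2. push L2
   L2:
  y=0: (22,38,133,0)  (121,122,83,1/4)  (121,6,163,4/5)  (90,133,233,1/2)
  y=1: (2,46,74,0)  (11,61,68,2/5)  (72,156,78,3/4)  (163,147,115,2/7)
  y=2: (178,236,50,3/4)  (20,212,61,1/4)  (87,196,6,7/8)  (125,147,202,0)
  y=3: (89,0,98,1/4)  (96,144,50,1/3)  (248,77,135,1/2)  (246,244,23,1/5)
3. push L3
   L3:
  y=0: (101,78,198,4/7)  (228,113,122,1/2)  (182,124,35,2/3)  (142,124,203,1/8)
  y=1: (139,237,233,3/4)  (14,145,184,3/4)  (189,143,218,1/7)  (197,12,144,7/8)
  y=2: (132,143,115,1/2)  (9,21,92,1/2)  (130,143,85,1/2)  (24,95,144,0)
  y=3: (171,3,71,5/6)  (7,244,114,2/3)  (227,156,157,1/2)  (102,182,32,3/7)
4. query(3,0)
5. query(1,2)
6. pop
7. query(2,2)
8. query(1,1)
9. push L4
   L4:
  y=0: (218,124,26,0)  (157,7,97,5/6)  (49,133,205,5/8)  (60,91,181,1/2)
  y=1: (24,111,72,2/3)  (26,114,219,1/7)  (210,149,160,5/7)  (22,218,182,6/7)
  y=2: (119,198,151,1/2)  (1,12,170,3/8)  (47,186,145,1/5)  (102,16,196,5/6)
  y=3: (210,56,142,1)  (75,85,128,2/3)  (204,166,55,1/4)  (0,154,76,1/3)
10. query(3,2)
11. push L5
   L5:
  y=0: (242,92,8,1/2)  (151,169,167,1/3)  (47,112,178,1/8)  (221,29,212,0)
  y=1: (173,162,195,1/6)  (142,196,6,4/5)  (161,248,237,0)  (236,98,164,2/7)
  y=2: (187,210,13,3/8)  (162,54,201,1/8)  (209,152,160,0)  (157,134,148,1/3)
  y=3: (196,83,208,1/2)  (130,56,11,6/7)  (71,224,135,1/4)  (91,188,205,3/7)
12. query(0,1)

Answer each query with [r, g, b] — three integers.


(3,0) stack=L1,L2,L3; from [0,0,0]:
+L1 (α=3/5) → [69, 636/5, 189/5]
+L2 (α=1/2) → [159/2, 1301/10, 677/5]
+L3 (α=1/8) → [1397/16, 10347/80, 2877/20]
rounded: [87, 129, 144]

(1,2) stack=L1,L2,L3; from [0,0,0]:
+L1 (α=5/7) → [1160/7, 895/7, 65/7]
+L2 (α=1/4) → [905/7, 4169/28, 311/14]
+L3 (α=1/2) → [484/7, 4757/56, 1599/28]
→ [69, 85, 57]

at x=2,y=2 over L1,L2:
L1 α=5/6: [85, 85, 170/3]
L2 α=7/8: [347/4, 1457/8, 37/3]
= [87, 182, 12]

(1,1) stack=L1,L2; from [0,0,0]:
+L1 (α=1) → [246, 1, 130]
+L2 (α=2/5) → [152, 25, 526/5]
rounded: [152, 25, 105]

at x=3,y=2 over L1,L2,L4:
L1 α=3/4: [0, 129, 213/4]
L2 α=0: [0, 129, 213/4]
L4 α=5/6: [85, 209/6, 4133/24]
= [85, 35, 172]

query (0,1) [L1,L2,L4,L5] — begin 0,0,0
L1 α=0: [0, 0, 0]
L2 α=0: [0, 0, 0]
L4 α=2/3: [16, 74, 48]
L5 α=1/6: [253/6, 266/3, 145/2]
→ [42, 89, 72]


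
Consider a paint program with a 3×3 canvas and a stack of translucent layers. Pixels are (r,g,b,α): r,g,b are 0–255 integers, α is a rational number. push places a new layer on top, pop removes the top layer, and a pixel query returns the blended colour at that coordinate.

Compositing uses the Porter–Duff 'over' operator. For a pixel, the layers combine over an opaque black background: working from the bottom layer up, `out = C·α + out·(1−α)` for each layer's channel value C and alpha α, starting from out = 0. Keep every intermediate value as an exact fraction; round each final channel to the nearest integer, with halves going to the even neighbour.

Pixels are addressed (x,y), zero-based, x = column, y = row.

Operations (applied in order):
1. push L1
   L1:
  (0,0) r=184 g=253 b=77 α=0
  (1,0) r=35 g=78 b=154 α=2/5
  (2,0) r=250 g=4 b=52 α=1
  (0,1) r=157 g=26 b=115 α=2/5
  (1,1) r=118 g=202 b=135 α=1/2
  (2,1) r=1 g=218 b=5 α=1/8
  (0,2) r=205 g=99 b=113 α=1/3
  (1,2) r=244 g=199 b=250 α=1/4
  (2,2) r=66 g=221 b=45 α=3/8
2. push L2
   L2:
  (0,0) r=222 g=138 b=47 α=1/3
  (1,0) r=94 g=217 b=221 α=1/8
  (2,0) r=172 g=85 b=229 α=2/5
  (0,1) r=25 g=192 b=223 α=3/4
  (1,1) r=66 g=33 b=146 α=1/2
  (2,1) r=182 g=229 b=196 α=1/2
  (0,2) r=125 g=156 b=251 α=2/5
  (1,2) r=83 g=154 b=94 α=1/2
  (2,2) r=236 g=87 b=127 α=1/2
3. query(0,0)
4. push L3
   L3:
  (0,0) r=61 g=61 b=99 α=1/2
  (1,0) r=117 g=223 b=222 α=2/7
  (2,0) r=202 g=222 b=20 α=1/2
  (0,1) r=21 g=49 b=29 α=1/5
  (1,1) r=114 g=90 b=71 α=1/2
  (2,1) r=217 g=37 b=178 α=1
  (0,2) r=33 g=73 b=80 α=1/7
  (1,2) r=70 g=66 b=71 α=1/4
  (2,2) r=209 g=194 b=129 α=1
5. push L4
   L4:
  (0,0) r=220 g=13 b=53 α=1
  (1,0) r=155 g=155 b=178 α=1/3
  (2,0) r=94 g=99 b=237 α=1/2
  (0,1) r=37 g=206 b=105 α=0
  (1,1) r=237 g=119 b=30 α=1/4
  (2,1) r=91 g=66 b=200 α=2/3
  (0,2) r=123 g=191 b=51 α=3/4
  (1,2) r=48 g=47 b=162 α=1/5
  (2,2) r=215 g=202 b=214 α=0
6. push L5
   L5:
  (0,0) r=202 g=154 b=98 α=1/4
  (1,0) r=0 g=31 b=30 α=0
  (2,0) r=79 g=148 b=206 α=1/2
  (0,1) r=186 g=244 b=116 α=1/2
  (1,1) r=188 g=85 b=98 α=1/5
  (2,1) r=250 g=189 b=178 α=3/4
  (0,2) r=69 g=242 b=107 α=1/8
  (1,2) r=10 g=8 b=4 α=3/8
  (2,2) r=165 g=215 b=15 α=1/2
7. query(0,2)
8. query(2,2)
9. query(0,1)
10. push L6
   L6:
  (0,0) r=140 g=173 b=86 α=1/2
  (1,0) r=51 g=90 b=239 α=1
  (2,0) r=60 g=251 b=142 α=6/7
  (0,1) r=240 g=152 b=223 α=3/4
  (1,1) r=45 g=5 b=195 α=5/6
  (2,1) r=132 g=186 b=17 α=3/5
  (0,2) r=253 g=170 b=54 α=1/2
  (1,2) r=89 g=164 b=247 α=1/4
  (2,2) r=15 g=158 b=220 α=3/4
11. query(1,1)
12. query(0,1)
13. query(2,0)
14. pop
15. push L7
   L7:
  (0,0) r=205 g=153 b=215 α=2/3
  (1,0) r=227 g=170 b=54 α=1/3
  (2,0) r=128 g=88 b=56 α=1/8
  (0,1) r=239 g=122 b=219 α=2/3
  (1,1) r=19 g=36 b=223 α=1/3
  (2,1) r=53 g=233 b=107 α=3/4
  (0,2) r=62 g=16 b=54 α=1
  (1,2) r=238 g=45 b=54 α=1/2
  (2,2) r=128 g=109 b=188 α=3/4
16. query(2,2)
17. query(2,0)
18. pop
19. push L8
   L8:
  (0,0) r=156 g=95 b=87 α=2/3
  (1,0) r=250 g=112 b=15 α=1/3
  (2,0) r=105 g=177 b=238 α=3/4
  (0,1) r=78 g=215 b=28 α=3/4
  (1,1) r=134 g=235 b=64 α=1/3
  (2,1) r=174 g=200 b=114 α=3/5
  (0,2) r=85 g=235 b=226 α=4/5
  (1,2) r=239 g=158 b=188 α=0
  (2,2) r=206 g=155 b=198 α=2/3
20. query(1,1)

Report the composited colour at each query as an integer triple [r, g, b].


at x=0,y=0 over L1,L2:
+L1 (α=0) → [0, 0, 0]
+L2 (α=1/3) → [74, 46, 47/3]
rounded: [74, 46, 16]

at x=0,y=2 over L1,L2,L3,L4,L5:
after L1 α=1/3: [205/3, 33, 113/3]
after L2 α=2/5: [91, 411/5, 123]
after L3 α=1/7: [579/7, 2831/35, 818/7]
after L4 α=3/4: [1581/14, 11443/70, 1889/28]
after L5 α=1/8: [1719/16, 13863/80, 2317/32]
= [107, 173, 72]

(2,2) stack=L1,L2,L3,L4,L5; from [0,0,0]:
after L1 α=3/8: [99/4, 663/8, 135/8]
after L2 α=1/2: [1043/8, 1359/16, 1151/16]
after L3 α=1: [209, 194, 129]
after L4 α=0: [209, 194, 129]
after L5 α=1/2: [187, 409/2, 72]
= [187, 204, 72]

query (0,1) [L1,L2,L3,L4,L5] — begin 0,0,0
+L1 (α=2/5) → [314/5, 52/5, 46]
+L2 (α=3/4) → [689/20, 733/5, 715/4]
+L3 (α=1/5) → [794/25, 3177/25, 744/5]
+L4 (α=0) → [794/25, 3177/25, 744/5]
+L5 (α=1/2) → [2722/25, 9277/50, 662/5]
→ [109, 186, 132]

(1,1) stack=L1,L2,L3,L4,L5,L6; from [0,0,0]:
+L1 (α=1/2) → [59, 101, 135/2]
+L2 (α=1/2) → [125/2, 67, 427/4]
+L3 (α=1/2) → [353/4, 157/2, 711/8]
+L4 (α=1/4) → [2007/16, 709/8, 2373/32]
+L5 (α=1/5) → [2759/20, 879/10, 3157/40]
+L6 (α=5/6) → [7259/120, 1129/60, 42157/240]
rounded: [60, 19, 176]

query (0,1) [L1,L2,L3,L4,L5,L6] — begin 0,0,0
after L1 α=2/5: [314/5, 52/5, 46]
after L2 α=3/4: [689/20, 733/5, 715/4]
after L3 α=1/5: [794/25, 3177/25, 744/5]
after L4 α=0: [794/25, 3177/25, 744/5]
after L5 α=1/2: [2722/25, 9277/50, 662/5]
after L6 α=3/4: [10361/50, 32077/200, 4007/20]
→ [207, 160, 200]

query (2,0) [L1,L2,L3,L4,L5,L6] — begin 0,0,0
L1 α=1: [250, 4, 52]
L2 α=2/5: [1094/5, 182/5, 614/5]
L3 α=1/2: [1052/5, 646/5, 357/5]
L4 α=1/2: [761/5, 1141/10, 771/5]
L5 α=1/2: [578/5, 2621/20, 1801/10]
L6 α=6/7: [2378/35, 32741/140, 10321/70]
= [68, 234, 147]

query (2,2) [L1,L2,L3,L4,L5,L7] — begin 0,0,0
L1 α=3/8: [99/4, 663/8, 135/8]
L2 α=1/2: [1043/8, 1359/16, 1151/16]
L3 α=1: [209, 194, 129]
L4 α=0: [209, 194, 129]
L5 α=1/2: [187, 409/2, 72]
L7 α=3/4: [571/4, 1063/8, 159]
→ [143, 133, 159]

(2,0) stack=L1,L2,L3,L4,L5,L7; from [0,0,0]:
+L1 (α=1) → [250, 4, 52]
+L2 (α=2/5) → [1094/5, 182/5, 614/5]
+L3 (α=1/2) → [1052/5, 646/5, 357/5]
+L4 (α=1/2) → [761/5, 1141/10, 771/5]
+L5 (α=1/2) → [578/5, 2621/20, 1801/10]
+L7 (α=1/8) → [2343/20, 20107/160, 13167/80]
rounded: [117, 126, 165]

(1,1) stack=L1,L2,L3,L4,L5,L8; from [0,0,0]:
L1 α=1/2: [59, 101, 135/2]
L2 α=1/2: [125/2, 67, 427/4]
L3 α=1/2: [353/4, 157/2, 711/8]
L4 α=1/4: [2007/16, 709/8, 2373/32]
L5 α=1/5: [2759/20, 879/10, 3157/40]
L8 α=1/3: [4099/30, 2054/15, 1479/20]
rounded: [137, 137, 74]


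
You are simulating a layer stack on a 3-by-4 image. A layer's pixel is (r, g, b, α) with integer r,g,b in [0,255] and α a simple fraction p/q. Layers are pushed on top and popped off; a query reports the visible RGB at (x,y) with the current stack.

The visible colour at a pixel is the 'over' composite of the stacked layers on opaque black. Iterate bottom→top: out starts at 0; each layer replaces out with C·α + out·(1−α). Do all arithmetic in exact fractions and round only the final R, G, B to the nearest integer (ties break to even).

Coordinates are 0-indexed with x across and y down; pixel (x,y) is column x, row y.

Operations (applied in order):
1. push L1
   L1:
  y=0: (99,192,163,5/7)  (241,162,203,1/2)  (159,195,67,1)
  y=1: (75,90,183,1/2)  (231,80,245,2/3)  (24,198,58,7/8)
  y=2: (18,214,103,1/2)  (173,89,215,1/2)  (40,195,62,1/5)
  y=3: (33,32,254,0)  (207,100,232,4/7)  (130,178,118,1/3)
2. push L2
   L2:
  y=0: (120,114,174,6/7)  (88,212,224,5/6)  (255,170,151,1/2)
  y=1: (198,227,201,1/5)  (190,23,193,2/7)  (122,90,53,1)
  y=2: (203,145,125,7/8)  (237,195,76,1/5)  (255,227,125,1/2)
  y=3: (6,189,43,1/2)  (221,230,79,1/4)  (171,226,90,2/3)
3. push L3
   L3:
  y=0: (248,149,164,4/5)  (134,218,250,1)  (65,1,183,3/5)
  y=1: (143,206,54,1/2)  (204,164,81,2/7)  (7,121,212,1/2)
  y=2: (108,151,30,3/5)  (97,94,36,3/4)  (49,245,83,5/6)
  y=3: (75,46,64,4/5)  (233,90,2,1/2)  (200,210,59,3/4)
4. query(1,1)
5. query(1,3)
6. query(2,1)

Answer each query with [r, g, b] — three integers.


at x=1,y=1 over L1,L2,L3:
+L1 (α=2/3) → [154, 160/3, 490/3]
+L2 (α=2/7) → [1150/7, 134/3, 3608/21]
+L3 (α=2/7) → [8606/49, 1654/21, 21442/147]
= [176, 79, 146]

(1,3) stack=L1,L2,L3; from [0,0,0]:
+L1 (α=4/7) → [828/7, 400/7, 928/7]
+L2 (α=1/4) → [4031/28, 1405/14, 3337/28]
+L3 (α=1/2) → [10555/56, 2665/28, 3393/56]
rounded: [188, 95, 61]

at x=2,y=1 over L1,L2,L3:
L1 α=7/8: [21, 693/4, 203/4]
L2 α=1: [122, 90, 53]
L3 α=1/2: [129/2, 211/2, 265/2]
rounded: [64, 106, 132]


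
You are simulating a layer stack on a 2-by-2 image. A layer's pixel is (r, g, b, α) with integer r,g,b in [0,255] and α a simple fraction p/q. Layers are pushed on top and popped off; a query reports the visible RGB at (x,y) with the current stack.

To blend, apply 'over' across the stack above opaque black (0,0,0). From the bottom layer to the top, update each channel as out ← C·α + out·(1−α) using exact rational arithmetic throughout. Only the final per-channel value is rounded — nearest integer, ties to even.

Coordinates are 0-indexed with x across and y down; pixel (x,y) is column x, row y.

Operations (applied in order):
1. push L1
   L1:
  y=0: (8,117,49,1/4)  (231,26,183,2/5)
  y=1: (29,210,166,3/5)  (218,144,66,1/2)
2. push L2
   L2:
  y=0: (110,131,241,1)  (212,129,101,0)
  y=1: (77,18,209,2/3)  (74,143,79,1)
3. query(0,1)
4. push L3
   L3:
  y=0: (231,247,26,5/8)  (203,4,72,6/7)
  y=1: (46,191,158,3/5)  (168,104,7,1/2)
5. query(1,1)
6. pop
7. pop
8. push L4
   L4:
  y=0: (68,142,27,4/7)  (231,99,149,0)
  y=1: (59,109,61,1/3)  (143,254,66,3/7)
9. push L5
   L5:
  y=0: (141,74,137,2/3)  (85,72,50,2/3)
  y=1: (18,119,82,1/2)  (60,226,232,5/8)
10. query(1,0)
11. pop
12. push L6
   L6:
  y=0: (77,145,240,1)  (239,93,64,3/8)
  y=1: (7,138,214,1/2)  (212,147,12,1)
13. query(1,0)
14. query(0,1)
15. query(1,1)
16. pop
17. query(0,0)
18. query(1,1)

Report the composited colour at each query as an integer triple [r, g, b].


(0,1) stack=L1,L2; from [0,0,0]:
L1 α=3/5: [87/5, 126, 498/5]
L2 α=2/3: [857/15, 54, 2588/15]
→ [57, 54, 173]

at x=1,y=1 over L1,L2,L3:
after L1 α=1/2: [109, 72, 33]
after L2 α=1: [74, 143, 79]
after L3 α=1/2: [121, 247/2, 43]
→ [121, 124, 43]

query (1,0) [L1,L4,L5] — begin 0,0,0
+L1 (α=2/5) → [462/5, 52/5, 366/5]
+L4 (α=0) → [462/5, 52/5, 366/5]
+L5 (α=2/3) → [1312/15, 772/15, 866/15]
rounded: [87, 51, 58]

at x=1,y=0 over L1,L4,L6:
+L1 (α=2/5) → [462/5, 52/5, 366/5]
+L4 (α=0) → [462/5, 52/5, 366/5]
+L6 (α=3/8) → [1179/8, 331/8, 279/4]
= [147, 41, 70]

at x=0,y=1 over L1,L4,L6:
L1 α=3/5: [87/5, 126, 498/5]
L4 α=1/3: [469/15, 361/3, 1301/15]
L6 α=1/2: [287/15, 775/6, 4511/30]
rounded: [19, 129, 150]

(1,1) stack=L1,L4,L6; from [0,0,0]:
L1 α=1/2: [109, 72, 33]
L4 α=3/7: [865/7, 150, 330/7]
L6 α=1: [212, 147, 12]
→ [212, 147, 12]

at x=0,y=0 over L1,L4:
after L1 α=1/4: [2, 117/4, 49/4]
after L4 α=4/7: [278/7, 2623/28, 579/28]
rounded: [40, 94, 21]

at x=1,y=1 over L1,L4:
+L1 (α=1/2) → [109, 72, 33]
+L4 (α=3/7) → [865/7, 150, 330/7]
rounded: [124, 150, 47]


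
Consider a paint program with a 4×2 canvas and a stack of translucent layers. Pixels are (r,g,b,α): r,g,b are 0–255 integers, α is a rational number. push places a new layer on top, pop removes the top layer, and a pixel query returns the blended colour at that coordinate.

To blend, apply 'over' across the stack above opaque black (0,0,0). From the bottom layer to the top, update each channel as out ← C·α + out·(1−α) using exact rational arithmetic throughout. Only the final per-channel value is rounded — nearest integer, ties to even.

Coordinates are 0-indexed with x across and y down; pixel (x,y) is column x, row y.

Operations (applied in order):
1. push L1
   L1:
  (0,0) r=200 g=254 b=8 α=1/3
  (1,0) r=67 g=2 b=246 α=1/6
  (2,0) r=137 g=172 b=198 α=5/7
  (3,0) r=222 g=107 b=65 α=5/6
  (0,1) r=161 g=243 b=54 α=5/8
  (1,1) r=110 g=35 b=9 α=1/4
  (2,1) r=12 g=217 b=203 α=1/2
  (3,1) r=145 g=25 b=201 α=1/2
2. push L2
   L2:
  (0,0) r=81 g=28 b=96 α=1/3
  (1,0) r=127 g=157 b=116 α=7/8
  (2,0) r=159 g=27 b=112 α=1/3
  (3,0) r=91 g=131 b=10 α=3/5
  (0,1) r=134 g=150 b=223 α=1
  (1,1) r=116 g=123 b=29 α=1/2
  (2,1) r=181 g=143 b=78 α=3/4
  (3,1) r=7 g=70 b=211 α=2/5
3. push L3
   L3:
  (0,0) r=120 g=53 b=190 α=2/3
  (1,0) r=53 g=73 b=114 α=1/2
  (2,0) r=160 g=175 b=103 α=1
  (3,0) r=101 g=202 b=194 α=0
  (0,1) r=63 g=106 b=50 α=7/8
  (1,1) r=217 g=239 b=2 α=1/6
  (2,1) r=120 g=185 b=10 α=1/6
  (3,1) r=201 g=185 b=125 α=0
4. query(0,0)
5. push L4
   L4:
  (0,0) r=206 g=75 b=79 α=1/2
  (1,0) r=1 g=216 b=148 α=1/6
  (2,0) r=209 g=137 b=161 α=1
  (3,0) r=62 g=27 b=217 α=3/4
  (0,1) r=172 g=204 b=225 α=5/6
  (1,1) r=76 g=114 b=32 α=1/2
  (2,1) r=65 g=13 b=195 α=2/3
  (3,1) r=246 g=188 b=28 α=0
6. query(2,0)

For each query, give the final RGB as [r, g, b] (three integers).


(0,0) stack=L1,L2,L3; from [0,0,0]:
+L1 (α=1/3) → [200/3, 254/3, 8/3]
+L2 (α=1/3) → [643/9, 592/9, 304/9]
+L3 (α=2/3) → [2803/27, 1546/27, 3724/27]
rounded: [104, 57, 138]

at x=2,y=0 over L1,L2,L3,L4:
L1 α=5/7: [685/7, 860/7, 990/7]
L2 α=1/3: [2483/21, 1909/21, 2764/21]
L3 α=1: [160, 175, 103]
L4 α=1: [209, 137, 161]
→ [209, 137, 161]


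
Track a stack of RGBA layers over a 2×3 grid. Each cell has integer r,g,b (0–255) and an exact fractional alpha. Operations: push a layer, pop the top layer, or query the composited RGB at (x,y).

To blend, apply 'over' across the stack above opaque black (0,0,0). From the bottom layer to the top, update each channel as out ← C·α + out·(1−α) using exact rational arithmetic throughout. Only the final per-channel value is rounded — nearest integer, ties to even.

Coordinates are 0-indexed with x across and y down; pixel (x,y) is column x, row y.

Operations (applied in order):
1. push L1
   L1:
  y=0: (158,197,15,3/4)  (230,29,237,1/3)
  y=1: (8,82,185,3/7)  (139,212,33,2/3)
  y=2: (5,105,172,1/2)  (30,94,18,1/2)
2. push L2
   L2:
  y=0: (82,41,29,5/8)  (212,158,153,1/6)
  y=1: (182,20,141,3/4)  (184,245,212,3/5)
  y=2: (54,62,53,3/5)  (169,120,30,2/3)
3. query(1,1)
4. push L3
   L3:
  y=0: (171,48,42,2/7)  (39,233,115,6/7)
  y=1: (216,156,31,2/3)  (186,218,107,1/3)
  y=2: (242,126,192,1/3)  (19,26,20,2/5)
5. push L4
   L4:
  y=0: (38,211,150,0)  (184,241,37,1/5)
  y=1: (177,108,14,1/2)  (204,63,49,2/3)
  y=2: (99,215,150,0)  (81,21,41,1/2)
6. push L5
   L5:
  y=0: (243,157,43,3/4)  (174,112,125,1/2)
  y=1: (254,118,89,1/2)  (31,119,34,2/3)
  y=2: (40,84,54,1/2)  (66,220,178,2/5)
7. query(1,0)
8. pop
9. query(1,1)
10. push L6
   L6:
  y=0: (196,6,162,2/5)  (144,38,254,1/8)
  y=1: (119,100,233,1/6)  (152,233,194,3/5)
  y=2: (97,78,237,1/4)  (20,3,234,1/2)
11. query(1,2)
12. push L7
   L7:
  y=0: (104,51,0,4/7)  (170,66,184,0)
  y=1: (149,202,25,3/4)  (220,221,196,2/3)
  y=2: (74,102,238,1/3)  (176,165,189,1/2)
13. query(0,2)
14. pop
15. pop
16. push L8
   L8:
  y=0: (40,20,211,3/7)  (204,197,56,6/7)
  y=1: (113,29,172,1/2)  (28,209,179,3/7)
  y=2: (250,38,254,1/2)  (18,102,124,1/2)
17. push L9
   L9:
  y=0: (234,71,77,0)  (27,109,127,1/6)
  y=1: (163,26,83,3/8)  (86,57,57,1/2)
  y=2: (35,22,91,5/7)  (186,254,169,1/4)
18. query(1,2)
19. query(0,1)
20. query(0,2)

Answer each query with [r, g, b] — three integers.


at x=1,y=1 over L1,L2:
after L1 α=2/3: [278/3, 424/3, 22]
after L2 α=3/5: [2212/15, 3053/15, 136]
rounded: [147, 204, 136]

query (1,0) [L1,L2,L3,L4,L5] — begin 0,0,0
+L1 (α=1/3) → [230/3, 29/3, 79]
+L2 (α=1/6) → [893/9, 619/18, 274/3]
+L3 (α=6/7) → [2999/63, 25783/126, 2344/21]
+L4 (α=1/5) → [23588/315, 66749/315, 10153/105]
+L5 (α=1/2) → [39199/315, 102029/630, 11639/105]
= [124, 162, 111]

(1,1) stack=L1,L2,L3,L4; from [0,0,0]:
+L1 (α=2/3) → [278/3, 424/3, 22]
+L2 (α=3/5) → [2212/15, 3053/15, 136]
+L3 (α=1/3) → [7214/45, 9376/45, 379/3]
+L4 (α=2/3) → [25574/135, 15046/135, 673/9]
rounded: [189, 111, 75]

(1,2) stack=L1,L2,L3,L4,L6; from [0,0,0]:
L1 α=1/2: [15, 47, 9]
L2 α=2/3: [353/3, 287/3, 23]
L3 α=2/5: [391/5, 339/5, 109/5]
L4 α=1/2: [398/5, 222/5, 157/5]
L6 α=1/2: [249/5, 237/10, 1327/10]
rounded: [50, 24, 133]

at x=0,y=2 over L1,L2,L3,L4,L6,L7:
L1 α=1/2: [5/2, 105/2, 86]
L2 α=3/5: [167/5, 291/5, 331/5]
L3 α=1/3: [1544/15, 404/5, 1622/15]
L4 α=0: [1544/15, 404/5, 1622/15]
L6 α=1/4: [2029/20, 801/10, 2807/20]
L7 α=1/3: [923/10, 437/5, 1729/10]
rounded: [92, 87, 173]

query (1,2) [L1,L2,L3,L4,L8,L9] — begin 0,0,0
L1 α=1/2: [15, 47, 9]
L2 α=2/3: [353/3, 287/3, 23]
L3 α=2/5: [391/5, 339/5, 109/5]
L4 α=1/2: [398/5, 222/5, 157/5]
L8 α=1/2: [244/5, 366/5, 777/10]
L9 α=1/4: [831/10, 592/5, 4021/40]
→ [83, 118, 101]

at x=0,y=1 over L1,L2,L3,L4,L8,L9:
+L1 (α=3/7) → [24/7, 246/7, 555/7]
+L2 (α=3/4) → [1923/14, 333/14, 879/7]
+L3 (α=2/3) → [2657/14, 1567/14, 1313/21]
+L4 (α=1/2) → [5135/28, 3079/28, 1607/42]
+L8 (α=1/2) → [8299/56, 3891/56, 8831/84]
+L9 (α=3/8) → [68879/448, 23823/448, 65071/672]
rounded: [154, 53, 97]

at x=0,y=2 over L1,L2,L3,L4,L8,L9:
L1 α=1/2: [5/2, 105/2, 86]
L2 α=3/5: [167/5, 291/5, 331/5]
L3 α=1/3: [1544/15, 404/5, 1622/15]
L4 α=0: [1544/15, 404/5, 1622/15]
L8 α=1/2: [2647/15, 297/5, 2716/15]
L9 α=5/7: [7919/105, 1144/35, 1751/15]
rounded: [75, 33, 117]


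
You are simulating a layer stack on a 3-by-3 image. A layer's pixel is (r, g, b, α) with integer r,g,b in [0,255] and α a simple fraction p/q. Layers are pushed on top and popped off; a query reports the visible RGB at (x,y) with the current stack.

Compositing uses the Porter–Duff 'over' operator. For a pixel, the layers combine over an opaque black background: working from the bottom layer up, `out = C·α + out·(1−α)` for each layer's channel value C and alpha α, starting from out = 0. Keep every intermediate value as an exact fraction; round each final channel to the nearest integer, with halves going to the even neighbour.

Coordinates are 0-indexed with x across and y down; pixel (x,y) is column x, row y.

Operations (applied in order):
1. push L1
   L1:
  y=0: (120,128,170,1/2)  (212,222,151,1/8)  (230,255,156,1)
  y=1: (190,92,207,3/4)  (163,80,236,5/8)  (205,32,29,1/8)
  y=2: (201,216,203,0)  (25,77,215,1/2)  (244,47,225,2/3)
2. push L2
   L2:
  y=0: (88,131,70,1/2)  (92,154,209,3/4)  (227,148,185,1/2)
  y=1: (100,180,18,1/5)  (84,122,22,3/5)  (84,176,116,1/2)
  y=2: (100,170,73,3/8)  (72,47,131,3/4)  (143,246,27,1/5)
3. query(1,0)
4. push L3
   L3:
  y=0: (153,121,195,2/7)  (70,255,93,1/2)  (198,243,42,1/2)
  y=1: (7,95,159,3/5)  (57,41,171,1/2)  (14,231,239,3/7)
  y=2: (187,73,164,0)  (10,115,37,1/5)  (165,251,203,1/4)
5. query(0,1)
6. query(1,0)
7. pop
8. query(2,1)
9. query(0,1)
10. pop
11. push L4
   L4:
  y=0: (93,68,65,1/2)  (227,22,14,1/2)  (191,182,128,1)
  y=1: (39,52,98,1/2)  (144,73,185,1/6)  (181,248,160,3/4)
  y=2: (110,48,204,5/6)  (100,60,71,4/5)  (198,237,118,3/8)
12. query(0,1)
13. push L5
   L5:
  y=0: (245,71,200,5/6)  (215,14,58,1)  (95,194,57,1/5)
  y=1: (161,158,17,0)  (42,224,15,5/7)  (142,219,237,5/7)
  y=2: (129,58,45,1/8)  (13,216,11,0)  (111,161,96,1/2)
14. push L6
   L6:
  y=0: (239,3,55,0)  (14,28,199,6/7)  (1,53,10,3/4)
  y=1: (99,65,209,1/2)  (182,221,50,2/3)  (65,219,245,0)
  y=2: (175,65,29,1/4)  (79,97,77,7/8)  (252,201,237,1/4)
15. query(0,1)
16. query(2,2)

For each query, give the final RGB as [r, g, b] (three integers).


query (1,0) [L1,L2] — begin 0,0,0
L1 α=1/8: [53/2, 111/4, 151/8]
L2 α=3/4: [605/8, 1959/16, 5167/32]
= [76, 122, 161]

(0,1) stack=L1,L2,L3; from [0,0,0]:
+L1 (α=3/4) → [285/2, 69, 621/4]
+L2 (α=1/5) → [134, 456/5, 639/5]
+L3 (α=3/5) → [289/5, 2337/25, 3663/25]
= [58, 93, 147]

query (1,0) [L1,L2,L3] — begin 0,0,0
+L1 (α=1/8) → [53/2, 111/4, 151/8]
+L2 (α=3/4) → [605/8, 1959/16, 5167/32]
+L3 (α=1/2) → [1165/16, 6039/32, 8143/64]
= [73, 189, 127]

at x=2,y=1 over L1,L2:
L1 α=1/8: [205/8, 4, 29/8]
L2 α=1/2: [877/16, 90, 957/16]
→ [55, 90, 60]

query (0,1) [L1,L2] — begin 0,0,0
after L1 α=3/4: [285/2, 69, 621/4]
after L2 α=1/5: [134, 456/5, 639/5]
→ [134, 91, 128]

at x=0,y=1 over L1,L4:
L1 α=3/4: [285/2, 69, 621/4]
L4 α=1/2: [363/4, 121/2, 1013/8]
→ [91, 60, 127]

query (0,1) [L1,L4,L5,L6] — begin 0,0,0
+L1 (α=3/4) → [285/2, 69, 621/4]
+L4 (α=1/2) → [363/4, 121/2, 1013/8]
+L5 (α=0) → [363/4, 121/2, 1013/8]
+L6 (α=1/2) → [759/8, 251/4, 2685/16]
→ [95, 63, 168]

(2,2) stack=L1,L4,L5,L6; from [0,0,0]:
+L1 (α=2/3) → [488/3, 94/3, 150]
+L4 (α=3/8) → [2111/12, 2603/24, 138]
+L5 (α=1/2) → [3443/24, 6467/48, 117]
+L6 (α=1/4) → [5459/32, 9683/64, 147]
rounded: [171, 151, 147]
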